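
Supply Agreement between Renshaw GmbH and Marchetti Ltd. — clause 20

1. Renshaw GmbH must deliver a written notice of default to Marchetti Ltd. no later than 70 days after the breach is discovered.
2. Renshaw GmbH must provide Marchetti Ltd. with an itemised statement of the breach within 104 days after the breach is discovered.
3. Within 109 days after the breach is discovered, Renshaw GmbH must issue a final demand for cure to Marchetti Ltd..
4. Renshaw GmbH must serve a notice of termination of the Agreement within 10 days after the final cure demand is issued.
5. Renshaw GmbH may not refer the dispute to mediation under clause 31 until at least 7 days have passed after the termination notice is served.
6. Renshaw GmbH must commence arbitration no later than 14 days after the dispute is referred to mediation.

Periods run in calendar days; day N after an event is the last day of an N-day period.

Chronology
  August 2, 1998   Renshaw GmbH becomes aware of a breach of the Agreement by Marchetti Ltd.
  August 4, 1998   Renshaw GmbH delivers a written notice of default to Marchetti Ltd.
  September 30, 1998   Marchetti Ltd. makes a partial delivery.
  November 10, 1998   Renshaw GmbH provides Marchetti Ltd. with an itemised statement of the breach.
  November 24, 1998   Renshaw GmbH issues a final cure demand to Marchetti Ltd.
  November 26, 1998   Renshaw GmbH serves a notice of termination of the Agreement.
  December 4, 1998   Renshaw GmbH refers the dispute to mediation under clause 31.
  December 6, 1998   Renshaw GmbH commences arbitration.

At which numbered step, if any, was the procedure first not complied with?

Step 1 — counting 70 days from August 2, 1998 (when the breach is discovered) gives a deadline of October 11, 1998; done August 4, 1998 — timely.
Step 2 — counting 104 days from August 2, 1998 (when the breach is discovered) gives a deadline of November 14, 1998; November 10, 1998 is within that limit.
Step 3 — counting 109 days from August 2, 1998 (when the breach is discovered) gives a deadline of November 19, 1998; done November 24, 1998 — 5 days late.
No need to go further; step 3 was not satisfied.

Step 3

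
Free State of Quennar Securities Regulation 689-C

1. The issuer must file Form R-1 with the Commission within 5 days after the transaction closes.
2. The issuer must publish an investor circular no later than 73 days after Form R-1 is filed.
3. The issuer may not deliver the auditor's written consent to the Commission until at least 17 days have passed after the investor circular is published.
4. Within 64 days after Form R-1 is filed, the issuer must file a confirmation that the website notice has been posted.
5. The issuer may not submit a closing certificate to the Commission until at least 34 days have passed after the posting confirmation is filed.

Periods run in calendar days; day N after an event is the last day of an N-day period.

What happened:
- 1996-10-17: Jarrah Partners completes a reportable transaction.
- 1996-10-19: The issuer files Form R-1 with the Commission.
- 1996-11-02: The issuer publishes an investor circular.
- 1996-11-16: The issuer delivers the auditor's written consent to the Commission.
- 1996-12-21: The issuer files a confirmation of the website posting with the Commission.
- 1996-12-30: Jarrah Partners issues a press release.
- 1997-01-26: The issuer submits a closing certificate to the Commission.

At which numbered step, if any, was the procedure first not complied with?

Step 3

(1) due by 1996-10-17 + 5 days = 1996-10-22; 1996-10-19 is within that limit.
(2) due by 1996-10-19 + 73 days = 1996-12-31; done 1996-11-02 — timely.
(3) permitted from 1996-11-02 + 17 days = 1996-11-19 onward; done 1996-11-16 — 3 days too early.
The analysis stops there.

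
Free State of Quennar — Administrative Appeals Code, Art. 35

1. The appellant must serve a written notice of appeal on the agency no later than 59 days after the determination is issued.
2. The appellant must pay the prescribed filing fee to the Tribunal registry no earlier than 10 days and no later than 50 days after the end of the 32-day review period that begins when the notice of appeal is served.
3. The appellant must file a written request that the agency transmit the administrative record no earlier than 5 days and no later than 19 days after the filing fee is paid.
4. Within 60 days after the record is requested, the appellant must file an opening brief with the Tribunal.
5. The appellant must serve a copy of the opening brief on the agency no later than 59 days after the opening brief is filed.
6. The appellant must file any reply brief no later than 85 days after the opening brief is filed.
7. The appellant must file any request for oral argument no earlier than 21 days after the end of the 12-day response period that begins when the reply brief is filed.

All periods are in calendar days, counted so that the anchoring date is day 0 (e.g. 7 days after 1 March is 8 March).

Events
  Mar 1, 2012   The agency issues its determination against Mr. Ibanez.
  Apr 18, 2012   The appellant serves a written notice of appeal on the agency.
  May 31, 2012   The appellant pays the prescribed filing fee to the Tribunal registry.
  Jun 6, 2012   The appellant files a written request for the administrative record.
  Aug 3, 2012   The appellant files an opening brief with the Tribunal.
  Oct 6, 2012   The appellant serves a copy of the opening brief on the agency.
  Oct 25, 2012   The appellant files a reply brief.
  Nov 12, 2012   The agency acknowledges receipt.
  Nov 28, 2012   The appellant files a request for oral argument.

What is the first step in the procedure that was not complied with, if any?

(1) due by Mar 1, 2012 + 59 days = Apr 29, 2012; Apr 18, 2012 is within that limit.
(2) the permitted window runs from May 20, 2012 + 10 = May 30, 2012 to May 20, 2012 + 50 = Jul 9, 2012; May 31, 2012 falls inside that range.
(3) the permitted window runs from May 31, 2012 + 5 = Jun 5, 2012 to May 31, 2012 + 19 = Jun 19, 2012; Jun 6, 2012 falls inside that range.
(4) due by Jun 6, 2012 + 60 days = Aug 5, 2012; Aug 3, 2012 is within that limit.
(5) due by Aug 3, 2012 + 59 days = Oct 1, 2012; Oct 6, 2012 misses that deadline by 5 days.
Later steps need not be reached.

Step 5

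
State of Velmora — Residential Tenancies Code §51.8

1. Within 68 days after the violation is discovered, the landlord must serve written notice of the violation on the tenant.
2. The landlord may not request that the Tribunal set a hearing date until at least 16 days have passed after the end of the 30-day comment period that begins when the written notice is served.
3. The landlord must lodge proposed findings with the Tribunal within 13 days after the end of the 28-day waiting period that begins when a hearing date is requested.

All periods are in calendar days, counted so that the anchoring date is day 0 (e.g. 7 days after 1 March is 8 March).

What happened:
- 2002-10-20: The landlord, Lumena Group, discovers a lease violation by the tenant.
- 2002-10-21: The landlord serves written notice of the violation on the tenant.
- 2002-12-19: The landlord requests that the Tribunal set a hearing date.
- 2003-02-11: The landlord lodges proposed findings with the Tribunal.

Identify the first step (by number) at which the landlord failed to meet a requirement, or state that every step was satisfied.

Step 1 — counting 68 days from 2002-10-20 (when the violation is discovered) gives a deadline of 2002-12-27; 2002-10-21 is within that limit.
Step 2 — must wait 16 days from 2002-11-20 (end of the 30-day comment period, which began when the written notice is served on 2002-10-21), so not before 2002-12-06; done 2002-12-19 — permitted.
Step 3 — counting 13 days from 2003-01-16 (end of the 28-day waiting period, which began when a hearing date is requested on 2002-12-19) gives a deadline of 2003-01-29; done 2003-02-11 — 13 days late.

Step 3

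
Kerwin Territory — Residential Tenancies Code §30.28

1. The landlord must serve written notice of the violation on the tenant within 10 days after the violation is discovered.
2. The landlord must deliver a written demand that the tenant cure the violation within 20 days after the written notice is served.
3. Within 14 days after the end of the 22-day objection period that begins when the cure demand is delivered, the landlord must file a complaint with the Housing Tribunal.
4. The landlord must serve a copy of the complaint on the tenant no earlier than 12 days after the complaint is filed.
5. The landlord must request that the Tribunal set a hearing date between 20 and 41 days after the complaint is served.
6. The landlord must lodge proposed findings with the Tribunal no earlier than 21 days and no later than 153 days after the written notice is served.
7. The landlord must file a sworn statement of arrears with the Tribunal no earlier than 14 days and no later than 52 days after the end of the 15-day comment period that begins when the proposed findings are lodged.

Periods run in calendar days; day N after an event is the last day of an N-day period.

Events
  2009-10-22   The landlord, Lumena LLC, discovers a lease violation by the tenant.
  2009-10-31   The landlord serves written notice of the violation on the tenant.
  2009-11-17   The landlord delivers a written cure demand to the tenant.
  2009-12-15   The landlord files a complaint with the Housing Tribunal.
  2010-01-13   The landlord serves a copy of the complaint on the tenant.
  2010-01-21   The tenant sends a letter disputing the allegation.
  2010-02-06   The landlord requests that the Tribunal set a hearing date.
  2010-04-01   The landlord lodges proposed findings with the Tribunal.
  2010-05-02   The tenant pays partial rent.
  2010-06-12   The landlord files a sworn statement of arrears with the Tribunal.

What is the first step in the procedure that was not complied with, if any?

Step 1 — counting 10 days from 2009-10-22 (when the violation is discovered) gives a deadline of 2009-11-01; completed 2009-10-31, before the deadline.
Step 2 — counting 20 days from 2009-10-31 (when the written notice is served) gives a deadline of 2009-11-20; completed 2009-11-17, before the deadline.
Step 3 — counting 14 days from 2009-12-09 (end of the 22-day objection period, which began when the cure demand is delivered on 2009-11-17) gives a deadline of 2009-12-23; done 2009-12-15 — timely.
Step 4 — must wait 12 days from 2009-12-15 (when the complaint is filed), so not before 2009-12-27; done 2010-01-13, after the minimum wait.
Step 5 — 20 and 41 days from 2010-01-13 (when the complaint is served) are 2010-02-02 and 2010-02-23 respectively; done 2010-02-06 — within the window.
Step 6 — 21 and 153 days from 2009-10-31 (when the written notice is served) are 2009-11-21 and 2010-04-02 respectively; done 2010-04-01, which is between those dates.
Step 7 — 14 and 52 days from 2010-04-16 (end of the 15-day comment period, which began when the proposed findings are lodged on 2010-04-01) are 2010-04-30 and 2010-06-07 respectively; done 2010-06-12 — 5 days after the window closed.

Step 7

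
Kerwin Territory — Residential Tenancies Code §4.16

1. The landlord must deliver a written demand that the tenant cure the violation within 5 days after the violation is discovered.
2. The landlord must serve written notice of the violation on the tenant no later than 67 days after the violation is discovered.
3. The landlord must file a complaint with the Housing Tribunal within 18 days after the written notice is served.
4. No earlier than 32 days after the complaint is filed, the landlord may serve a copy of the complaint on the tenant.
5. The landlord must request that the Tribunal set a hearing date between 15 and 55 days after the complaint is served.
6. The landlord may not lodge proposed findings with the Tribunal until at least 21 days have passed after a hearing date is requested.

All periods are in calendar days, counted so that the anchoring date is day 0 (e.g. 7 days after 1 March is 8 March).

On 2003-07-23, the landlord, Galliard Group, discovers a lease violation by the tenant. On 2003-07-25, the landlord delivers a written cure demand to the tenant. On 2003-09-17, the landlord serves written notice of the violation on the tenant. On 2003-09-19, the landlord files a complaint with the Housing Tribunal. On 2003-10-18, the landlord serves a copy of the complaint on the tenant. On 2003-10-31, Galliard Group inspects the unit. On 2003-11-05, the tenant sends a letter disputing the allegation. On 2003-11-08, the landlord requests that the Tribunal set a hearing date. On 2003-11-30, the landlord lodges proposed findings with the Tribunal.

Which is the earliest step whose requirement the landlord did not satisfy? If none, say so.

Step 1: 5 days after 2003-07-23 (when the violation is discovered) is 2003-07-28; done 2003-07-25 — timely.
Step 2: 67 days after 2003-07-23 (when the violation is discovered) is 2003-09-28; done 2003-09-17 — timely.
Step 3: 18 days after 2003-09-17 (when the written notice is served) is 2003-10-05; done 2003-09-19 — timely.
Step 4: the earliest permitted date is 32 days after 2003-09-19 (when the complaint is filed), i.e. 2003-10-21; acted on 2003-10-18, 3 days prematurely.
Later steps need not be reached.

Step 4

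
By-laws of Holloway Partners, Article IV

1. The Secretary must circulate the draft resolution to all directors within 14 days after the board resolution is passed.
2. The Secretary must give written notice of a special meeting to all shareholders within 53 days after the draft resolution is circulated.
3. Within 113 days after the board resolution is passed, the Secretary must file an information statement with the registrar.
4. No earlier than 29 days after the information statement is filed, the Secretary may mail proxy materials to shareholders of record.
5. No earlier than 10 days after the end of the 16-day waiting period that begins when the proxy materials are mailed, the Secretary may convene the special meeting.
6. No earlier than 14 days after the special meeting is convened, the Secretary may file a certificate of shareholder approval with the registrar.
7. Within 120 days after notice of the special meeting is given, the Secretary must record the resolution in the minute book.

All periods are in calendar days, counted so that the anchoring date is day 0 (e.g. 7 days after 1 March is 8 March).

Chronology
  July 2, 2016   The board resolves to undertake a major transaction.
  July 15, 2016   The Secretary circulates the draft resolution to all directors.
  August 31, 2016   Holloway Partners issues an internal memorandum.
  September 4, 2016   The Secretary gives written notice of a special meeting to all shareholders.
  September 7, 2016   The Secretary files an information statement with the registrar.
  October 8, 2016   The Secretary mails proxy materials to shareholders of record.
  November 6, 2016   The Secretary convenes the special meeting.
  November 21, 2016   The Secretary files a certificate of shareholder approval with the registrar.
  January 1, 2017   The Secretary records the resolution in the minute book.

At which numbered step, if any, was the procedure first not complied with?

None — every step was satisfied

Step 1: 14 days after July 2, 2016 (when the board resolution is passed) is July 16, 2016; completed July 15, 2016, before the deadline.
Step 2: 53 days after July 15, 2016 (when the draft resolution is circulated) is September 6, 2016; September 4, 2016 is within that limit.
Step 3: 113 days after July 2, 2016 (when the board resolution is passed) is October 23, 2016; done September 7, 2016 — timely.
Step 4: the earliest permitted date is 29 days after September 7, 2016 (when the information statement is filed), i.e. October 6, 2016; done October 8, 2016 — permitted.
Step 5: the earliest permitted date is 10 days after October 24, 2016 (end of the 16-day waiting period, which began when the proxy materials are mailed on October 8, 2016), i.e. November 3, 2016; November 6, 2016 is on or after that date.
Step 6: the earliest permitted date is 14 days after November 6, 2016 (when the special meeting is convened), i.e. November 20, 2016; November 21, 2016 is on or after that date.
Step 7: 120 days after September 4, 2016 (when notice of the special meeting is given) is January 2, 2017; completed January 1, 2017, before the deadline.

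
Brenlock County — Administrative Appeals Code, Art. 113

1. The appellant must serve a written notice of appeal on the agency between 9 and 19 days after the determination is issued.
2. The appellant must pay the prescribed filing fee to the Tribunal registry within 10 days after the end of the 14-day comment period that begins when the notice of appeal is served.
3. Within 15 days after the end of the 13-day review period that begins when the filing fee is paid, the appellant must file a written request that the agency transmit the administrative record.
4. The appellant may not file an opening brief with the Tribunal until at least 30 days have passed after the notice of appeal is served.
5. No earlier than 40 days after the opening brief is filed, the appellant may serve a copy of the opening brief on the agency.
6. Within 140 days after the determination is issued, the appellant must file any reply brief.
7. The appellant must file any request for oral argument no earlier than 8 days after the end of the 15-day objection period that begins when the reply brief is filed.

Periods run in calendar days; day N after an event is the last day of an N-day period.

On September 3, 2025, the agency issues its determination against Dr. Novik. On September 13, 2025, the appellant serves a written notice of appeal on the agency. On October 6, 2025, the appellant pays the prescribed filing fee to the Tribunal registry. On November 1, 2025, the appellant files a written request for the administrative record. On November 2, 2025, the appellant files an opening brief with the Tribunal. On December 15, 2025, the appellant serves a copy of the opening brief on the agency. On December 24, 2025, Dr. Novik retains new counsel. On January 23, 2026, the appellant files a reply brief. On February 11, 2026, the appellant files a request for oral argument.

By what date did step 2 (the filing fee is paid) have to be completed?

October 7, 2025

The notice of appeal is served on September 13, 2025; the 14-day comment period therefore ends September 27, 2025, and step 2 runs from that date. 10 days after September 27, 2025 is October 7, 2025.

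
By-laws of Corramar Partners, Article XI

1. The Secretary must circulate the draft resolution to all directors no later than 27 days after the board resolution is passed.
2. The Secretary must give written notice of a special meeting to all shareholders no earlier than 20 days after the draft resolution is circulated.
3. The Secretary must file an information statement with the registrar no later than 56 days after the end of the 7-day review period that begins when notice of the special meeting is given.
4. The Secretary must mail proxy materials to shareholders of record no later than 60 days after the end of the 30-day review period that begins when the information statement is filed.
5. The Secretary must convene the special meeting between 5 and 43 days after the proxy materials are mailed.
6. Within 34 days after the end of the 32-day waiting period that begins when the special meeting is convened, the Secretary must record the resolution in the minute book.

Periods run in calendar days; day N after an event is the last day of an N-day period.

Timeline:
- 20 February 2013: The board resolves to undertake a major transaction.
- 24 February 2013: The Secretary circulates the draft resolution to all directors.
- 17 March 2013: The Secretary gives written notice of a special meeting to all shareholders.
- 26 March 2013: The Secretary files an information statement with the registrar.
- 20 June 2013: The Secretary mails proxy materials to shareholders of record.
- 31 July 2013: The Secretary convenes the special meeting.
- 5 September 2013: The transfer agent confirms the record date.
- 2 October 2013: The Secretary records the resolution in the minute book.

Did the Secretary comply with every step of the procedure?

(1) due by 20 February 2013 + 27 days = 19 March 2013; 24 February 2013 is within that limit.
(2) permitted from 24 February 2013 + 20 days = 16 March 2013 onward; 17 March 2013 is on or after that date.
(3) due by 24 March 2013 + 56 days = 19 May 2013; done 26 March 2013 — timely.
(4) due by 25 April 2013 + 60 days = 24 June 2013; done 20 June 2013 — timely.
(5) the permitted window runs from 20 June 2013 + 5 = 25 June 2013 to 20 June 2013 + 43 = 2 August 2013; done 31 July 2013, which is between those dates.
(6) due by 1 September 2013 + 34 days = 5 October 2013; done 2 October 2013 — timely.

Yes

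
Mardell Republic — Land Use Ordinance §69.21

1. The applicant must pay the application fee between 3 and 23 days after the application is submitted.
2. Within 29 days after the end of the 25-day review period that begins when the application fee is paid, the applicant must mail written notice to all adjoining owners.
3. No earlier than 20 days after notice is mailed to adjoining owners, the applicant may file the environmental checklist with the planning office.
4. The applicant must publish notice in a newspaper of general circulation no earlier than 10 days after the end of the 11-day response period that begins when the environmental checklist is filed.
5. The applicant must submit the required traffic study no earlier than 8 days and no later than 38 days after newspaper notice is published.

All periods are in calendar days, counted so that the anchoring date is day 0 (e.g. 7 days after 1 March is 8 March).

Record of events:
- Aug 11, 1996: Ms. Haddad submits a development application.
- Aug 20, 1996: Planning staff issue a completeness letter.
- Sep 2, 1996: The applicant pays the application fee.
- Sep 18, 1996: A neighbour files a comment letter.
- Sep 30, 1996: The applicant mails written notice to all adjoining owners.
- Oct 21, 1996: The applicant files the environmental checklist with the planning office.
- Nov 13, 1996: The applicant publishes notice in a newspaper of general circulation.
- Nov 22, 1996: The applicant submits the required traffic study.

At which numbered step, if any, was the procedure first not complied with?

Step 1: the window is 3–23 days after Aug 11, 1996 (when the application is submitted), so Aug 14, 1996 through Sep 3, 1996; done Sep 2, 1996, which is between those dates.
Step 2: 29 days after Sep 27, 1996 (end of the 25-day review period, which began when the application fee is paid on Sep 2, 1996) is Oct 26, 1996; done Sep 30, 1996 — timely.
Step 3: the earliest permitted date is 20 days after Sep 30, 1996 (when notice is mailed to adjoining owners), i.e. Oct 20, 1996; Oct 21, 1996 is on or after that date.
Step 4: the earliest permitted date is 10 days after Nov 1, 1996 (end of the 11-day response period, which began when the environmental checklist is filed on Oct 21, 1996), i.e. Nov 11, 1996; done Nov 13, 1996, after the minimum wait.
Step 5: the window is 8–38 days after Nov 13, 1996 (when newspaper notice is published), so Nov 21, 1996 through Dec 21, 1996; Nov 22, 1996 falls inside that range.

None — every step was satisfied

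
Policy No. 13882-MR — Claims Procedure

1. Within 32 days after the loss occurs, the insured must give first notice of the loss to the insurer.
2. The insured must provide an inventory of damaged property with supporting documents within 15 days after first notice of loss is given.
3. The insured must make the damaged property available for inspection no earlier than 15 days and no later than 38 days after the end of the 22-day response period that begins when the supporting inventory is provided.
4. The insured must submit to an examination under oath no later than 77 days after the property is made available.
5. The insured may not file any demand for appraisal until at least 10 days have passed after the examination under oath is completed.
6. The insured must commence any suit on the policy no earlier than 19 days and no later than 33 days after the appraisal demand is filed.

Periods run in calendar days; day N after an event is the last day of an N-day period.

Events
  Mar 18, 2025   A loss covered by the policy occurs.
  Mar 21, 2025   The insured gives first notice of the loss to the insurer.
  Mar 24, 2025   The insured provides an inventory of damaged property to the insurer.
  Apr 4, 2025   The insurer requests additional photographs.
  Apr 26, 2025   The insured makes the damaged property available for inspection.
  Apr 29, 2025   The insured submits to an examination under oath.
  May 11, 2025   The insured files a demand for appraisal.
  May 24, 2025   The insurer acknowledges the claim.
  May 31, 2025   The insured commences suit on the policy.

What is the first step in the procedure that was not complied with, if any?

(1) due by Mar 18, 2025 + 32 days = Apr 19, 2025; Mar 21, 2025 is within that limit.
(2) due by Mar 21, 2025 + 15 days = Apr 5, 2025; completed Mar 24, 2025, before the deadline.
(3) the permitted window runs from Apr 15, 2025 + 15 = Apr 30, 2025 to Apr 15, 2025 + 38 = May 23, 2025; done Apr 26, 2025 — 4 days before the window opened.
The procedure was therefore not followed at step 3.

Step 3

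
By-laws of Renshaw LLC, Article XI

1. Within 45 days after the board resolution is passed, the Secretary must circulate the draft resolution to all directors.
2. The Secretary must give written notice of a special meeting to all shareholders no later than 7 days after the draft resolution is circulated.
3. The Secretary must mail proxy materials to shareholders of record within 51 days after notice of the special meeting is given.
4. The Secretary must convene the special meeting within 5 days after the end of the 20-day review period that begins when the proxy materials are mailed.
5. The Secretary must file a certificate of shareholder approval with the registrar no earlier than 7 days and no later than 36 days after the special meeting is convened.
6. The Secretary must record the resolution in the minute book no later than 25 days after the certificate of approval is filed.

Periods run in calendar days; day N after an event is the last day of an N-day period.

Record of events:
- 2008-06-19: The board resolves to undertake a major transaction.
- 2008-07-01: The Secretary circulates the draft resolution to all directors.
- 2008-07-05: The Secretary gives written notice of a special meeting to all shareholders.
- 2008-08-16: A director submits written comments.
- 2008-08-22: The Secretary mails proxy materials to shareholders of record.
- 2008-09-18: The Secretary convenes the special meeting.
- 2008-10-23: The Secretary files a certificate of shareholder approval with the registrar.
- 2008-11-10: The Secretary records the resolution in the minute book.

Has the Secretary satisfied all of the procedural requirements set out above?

No

(1) due by 2008-06-19 + 45 days = 2008-08-03; 2008-07-01 is within that limit.
(2) due by 2008-07-01 + 7 days = 2008-07-08; completed 2008-07-05, before the deadline.
(3) due by 2008-07-05 + 51 days = 2008-08-25; completed 2008-08-22, before the deadline.
(4) due by 2008-09-11 + 5 days = 2008-09-16; not done until 2008-09-18, 2 days after the deadline.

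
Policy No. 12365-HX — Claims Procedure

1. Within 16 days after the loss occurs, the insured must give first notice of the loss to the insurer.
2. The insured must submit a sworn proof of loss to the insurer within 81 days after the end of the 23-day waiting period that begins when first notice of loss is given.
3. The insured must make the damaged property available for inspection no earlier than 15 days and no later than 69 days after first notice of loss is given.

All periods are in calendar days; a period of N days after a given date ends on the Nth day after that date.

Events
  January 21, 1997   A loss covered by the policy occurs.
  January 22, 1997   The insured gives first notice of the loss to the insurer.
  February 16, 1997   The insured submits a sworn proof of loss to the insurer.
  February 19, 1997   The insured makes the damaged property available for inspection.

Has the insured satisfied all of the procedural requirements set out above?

(1) due by January 21, 1997 + 16 days = February 6, 1997; done January 22, 1997 — timely.
(2) due by February 14, 1997 + 81 days = May 6, 1997; February 16, 1997 is within that limit.
(3) the permitted window runs from January 22, 1997 + 15 = February 6, 1997 to January 22, 1997 + 69 = April 1, 1997; done February 19, 1997, which is between those dates.

Yes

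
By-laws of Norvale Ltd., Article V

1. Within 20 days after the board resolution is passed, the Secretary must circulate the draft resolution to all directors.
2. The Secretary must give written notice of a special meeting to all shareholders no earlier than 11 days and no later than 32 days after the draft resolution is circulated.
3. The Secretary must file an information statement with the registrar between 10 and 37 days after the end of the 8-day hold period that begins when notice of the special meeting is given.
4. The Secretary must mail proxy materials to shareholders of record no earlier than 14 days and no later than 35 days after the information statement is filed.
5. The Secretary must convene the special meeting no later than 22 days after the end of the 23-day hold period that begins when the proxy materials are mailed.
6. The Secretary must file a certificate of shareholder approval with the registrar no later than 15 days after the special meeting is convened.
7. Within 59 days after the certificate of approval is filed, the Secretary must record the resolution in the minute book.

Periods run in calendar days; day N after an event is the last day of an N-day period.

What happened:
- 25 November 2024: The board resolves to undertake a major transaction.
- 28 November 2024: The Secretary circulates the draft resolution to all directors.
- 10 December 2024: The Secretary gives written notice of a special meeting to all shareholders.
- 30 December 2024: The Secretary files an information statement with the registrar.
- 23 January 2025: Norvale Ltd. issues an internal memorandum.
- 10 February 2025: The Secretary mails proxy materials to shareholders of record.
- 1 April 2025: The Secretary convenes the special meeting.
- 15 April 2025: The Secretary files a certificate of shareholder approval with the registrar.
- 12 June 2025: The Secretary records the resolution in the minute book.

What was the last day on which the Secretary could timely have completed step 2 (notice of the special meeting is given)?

Step 2 runs from 28 November 2024, when the draft resolution is circulated. The window is 11–32 days after 28 November 2024; it closes on 30 December 2024.

30 December 2024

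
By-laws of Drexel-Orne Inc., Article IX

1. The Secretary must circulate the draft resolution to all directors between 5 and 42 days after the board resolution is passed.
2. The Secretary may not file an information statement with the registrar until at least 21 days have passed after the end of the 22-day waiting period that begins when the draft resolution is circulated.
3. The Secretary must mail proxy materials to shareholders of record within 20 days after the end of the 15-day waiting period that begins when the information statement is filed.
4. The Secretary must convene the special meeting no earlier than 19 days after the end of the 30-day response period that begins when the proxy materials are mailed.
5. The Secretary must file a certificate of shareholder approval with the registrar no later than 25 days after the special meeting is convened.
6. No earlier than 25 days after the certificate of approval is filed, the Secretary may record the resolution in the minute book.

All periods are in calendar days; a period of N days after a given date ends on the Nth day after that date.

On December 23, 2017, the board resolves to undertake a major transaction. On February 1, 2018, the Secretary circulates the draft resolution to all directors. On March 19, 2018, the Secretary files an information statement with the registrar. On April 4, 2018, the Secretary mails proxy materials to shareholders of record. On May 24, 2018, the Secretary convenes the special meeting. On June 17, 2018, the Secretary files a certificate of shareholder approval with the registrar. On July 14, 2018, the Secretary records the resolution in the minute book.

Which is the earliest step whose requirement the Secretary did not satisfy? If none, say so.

None — every step was satisfied

Step 1: the window is 5–42 days after December 23, 2017 (when the board resolution is passed), so December 28, 2017 through February 3, 2018; done February 1, 2018, which is between those dates.
Step 2: the earliest permitted date is 21 days after February 23, 2018 (end of the 22-day waiting period, which began when the draft resolution is circulated on February 1, 2018), i.e. March 16, 2018; done March 19, 2018 — permitted.
Step 3: 20 days after April 3, 2018 (end of the 15-day waiting period, which began when the information statement is filed on March 19, 2018) is April 23, 2018; done April 4, 2018 — timely.
Step 4: the earliest permitted date is 19 days after May 4, 2018 (end of the 30-day response period, which began when the proxy materials are mailed on April 4, 2018), i.e. May 23, 2018; May 24, 2018 is on or after that date.
Step 5: 25 days after May 24, 2018 (when the special meeting is convened) is June 18, 2018; done June 17, 2018 — timely.
Step 6: the earliest permitted date is 25 days after June 17, 2018 (when the certificate of approval is filed), i.e. July 12, 2018; done July 14, 2018, after the minimum wait.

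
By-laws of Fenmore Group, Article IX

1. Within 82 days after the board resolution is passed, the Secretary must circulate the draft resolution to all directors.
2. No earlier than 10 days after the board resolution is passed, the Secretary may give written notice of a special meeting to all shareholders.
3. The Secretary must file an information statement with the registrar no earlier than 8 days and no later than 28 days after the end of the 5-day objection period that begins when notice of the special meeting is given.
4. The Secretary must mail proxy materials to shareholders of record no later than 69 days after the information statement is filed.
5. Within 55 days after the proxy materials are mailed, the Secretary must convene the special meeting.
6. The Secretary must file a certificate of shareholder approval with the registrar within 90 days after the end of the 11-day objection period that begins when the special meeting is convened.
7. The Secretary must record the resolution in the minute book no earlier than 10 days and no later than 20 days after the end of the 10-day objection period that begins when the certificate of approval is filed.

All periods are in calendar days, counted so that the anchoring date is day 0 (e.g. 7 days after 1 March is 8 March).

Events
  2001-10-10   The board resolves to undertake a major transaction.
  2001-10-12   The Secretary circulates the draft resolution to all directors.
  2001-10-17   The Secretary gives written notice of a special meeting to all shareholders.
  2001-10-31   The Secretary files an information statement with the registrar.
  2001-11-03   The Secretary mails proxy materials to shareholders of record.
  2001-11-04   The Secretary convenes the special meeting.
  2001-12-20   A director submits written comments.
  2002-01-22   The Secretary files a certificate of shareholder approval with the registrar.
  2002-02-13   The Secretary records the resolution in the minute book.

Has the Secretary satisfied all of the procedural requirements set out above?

Step 1 — counting 82 days from 2001-10-10 (when the board resolution is passed) gives a deadline of 2001-12-31; done 2001-10-12 — timely.
Step 2 — must wait 10 days from 2001-10-10 (when the board resolution is passed), so not before 2001-10-20; done 2001-10-17 — 3 days too early.

No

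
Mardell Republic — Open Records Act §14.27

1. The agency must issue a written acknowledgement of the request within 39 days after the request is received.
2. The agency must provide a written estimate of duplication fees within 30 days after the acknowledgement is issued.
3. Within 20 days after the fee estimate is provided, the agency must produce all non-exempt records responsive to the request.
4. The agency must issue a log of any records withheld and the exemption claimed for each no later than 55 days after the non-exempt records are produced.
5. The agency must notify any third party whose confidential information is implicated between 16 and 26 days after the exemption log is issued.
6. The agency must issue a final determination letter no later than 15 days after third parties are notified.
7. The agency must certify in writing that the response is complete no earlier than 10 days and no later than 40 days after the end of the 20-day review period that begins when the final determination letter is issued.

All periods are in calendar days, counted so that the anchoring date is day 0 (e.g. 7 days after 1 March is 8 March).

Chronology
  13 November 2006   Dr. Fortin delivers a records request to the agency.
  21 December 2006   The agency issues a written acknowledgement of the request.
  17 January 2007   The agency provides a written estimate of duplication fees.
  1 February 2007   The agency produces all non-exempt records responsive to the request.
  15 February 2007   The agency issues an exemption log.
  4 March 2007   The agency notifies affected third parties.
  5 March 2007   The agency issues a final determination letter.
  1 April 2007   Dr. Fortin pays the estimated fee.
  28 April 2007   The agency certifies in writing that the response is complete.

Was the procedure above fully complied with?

Yes

Step 1: 39 days after 13 November 2006 (when the request is received) is 22 December 2006; done 21 December 2006 — timely.
Step 2: 30 days after 21 December 2006 (when the acknowledgement is issued) is 20 January 2007; done 17 January 2007 — timely.
Step 3: 20 days after 17 January 2007 (when the fee estimate is provided) is 6 February 2007; done 1 February 2007 — timely.
Step 4: 55 days after 1 February 2007 (when the non-exempt records are produced) is 28 March 2007; 15 February 2007 is within that limit.
Step 5: the window is 16–26 days after 15 February 2007 (when the exemption log is issued), so 3 March 2007 through 13 March 2007; 4 March 2007 falls inside that range.
Step 6: 15 days after 4 March 2007 (when third parties are notified) is 19 March 2007; done 5 March 2007 — timely.
Step 7: the window is 10–40 days after 25 March 2007 (end of the 20-day review period, which began when the final determination letter is issued on 5 March 2007), so 4 April 2007 through 4 May 2007; done 28 April 2007 — within the window.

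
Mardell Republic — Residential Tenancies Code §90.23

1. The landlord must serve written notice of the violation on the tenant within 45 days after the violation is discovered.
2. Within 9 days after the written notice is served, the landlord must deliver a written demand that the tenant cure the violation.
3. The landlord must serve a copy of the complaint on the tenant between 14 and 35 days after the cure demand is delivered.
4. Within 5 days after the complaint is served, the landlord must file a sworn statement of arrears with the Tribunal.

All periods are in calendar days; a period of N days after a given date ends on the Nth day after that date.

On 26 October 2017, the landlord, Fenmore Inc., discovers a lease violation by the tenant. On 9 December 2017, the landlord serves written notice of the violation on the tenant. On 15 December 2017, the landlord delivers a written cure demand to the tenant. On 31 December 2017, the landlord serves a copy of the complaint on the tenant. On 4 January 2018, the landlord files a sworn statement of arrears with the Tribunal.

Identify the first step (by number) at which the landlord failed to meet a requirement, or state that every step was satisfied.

Step 1 — counting 45 days from 26 October 2017 (when the violation is discovered) gives a deadline of 10 December 2017; completed 9 December 2017, before the deadline.
Step 2 — counting 9 days from 9 December 2017 (when the written notice is served) gives a deadline of 18 December 2017; done 15 December 2017 — timely.
Step 3 — 14 and 35 days from 15 December 2017 (when the cure demand is delivered) are 29 December 2017 and 19 January 2018 respectively; done 31 December 2017, which is between those dates.
Step 4 — counting 5 days from 31 December 2017 (when the complaint is served) gives a deadline of 5 January 2018; 4 January 2018 is within that limit.

None — every step was satisfied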